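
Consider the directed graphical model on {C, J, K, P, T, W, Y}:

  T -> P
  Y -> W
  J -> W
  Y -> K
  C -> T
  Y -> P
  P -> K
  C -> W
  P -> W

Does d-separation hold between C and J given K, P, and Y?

There are 4 undirected paths between C and J; checking each against the conditioning set {K, P, Y}:
  1. C → T → P → W ← J — T:chain[open]; P:chain[blocks]; W:collider[blocks] ⇒ blocked
  2. C → T → P → K ← Y → W ← J — T:chain[open]; P:chain[blocks]; K:collider[open]; Y:fork[blocks]; W:collider[blocks] ⇒ blocked
  3. C → T → P ← Y → W ← J — T:chain[open]; P:collider[open]; Y:fork[blocks]; W:collider[blocks] ⇒ blocked
  4. C → W ← J — W:collider[blocks] ⇒ blocked
All paths are blocked; C ⊥ J | {K, P, Y} holds.

Yes — C and J are d-separated given {K, P, Y}.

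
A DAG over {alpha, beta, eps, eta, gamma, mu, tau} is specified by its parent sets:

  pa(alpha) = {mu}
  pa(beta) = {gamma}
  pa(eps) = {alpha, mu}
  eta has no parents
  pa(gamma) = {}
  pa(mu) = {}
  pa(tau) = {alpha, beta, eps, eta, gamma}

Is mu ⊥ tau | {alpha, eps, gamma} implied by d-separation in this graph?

Yes

4 paths connect mu and tau; each must be blocked for d-separation to hold:
Path 1: mu → eps ← alpha → tau
  alpha is a fork here and alpha is conditioned on, so the path is blocked at alpha.
Path 2: mu → eps → tau
  eps is a chain here and eps is conditioned on, so the path is blocked at eps.
Path 3: mu → alpha → eps → tau
  alpha is a chain here and alpha is conditioned on, so the path is blocked at alpha.
Path 4: mu → alpha → tau
  alpha is a chain here and alpha is conditioned on, so the path is blocked at alpha.
All paths are blocked; mu ⊥ tau | {alpha, eps, gamma} holds.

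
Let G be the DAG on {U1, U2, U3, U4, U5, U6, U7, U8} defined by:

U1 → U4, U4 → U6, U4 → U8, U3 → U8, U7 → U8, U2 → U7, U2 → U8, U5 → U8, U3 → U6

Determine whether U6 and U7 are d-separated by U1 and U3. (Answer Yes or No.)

We examine all 4 paths between U6 and U7:
  1. U6 ← U4 → U8 ← U7 — U4:fork[open]; U8:collider[blocks] ⇒ blocked
  2. U6 ← U4 → U8 ← U2 → U7 — U4:fork[open]; U8:collider[blocks]; U2:fork[open] ⇒ blocked
  3. U6 ← U3 → U8 ← U7 — U3:fork[blocks]; U8:collider[blocks] ⇒ blocked
  4. U6 ← U3 → U8 ← U2 → U7 — U3:fork[blocks]; U8:collider[blocks]; U2:fork[open] ⇒ blocked
All paths are blocked; U6 ⊥ U7 | {U1, U3} holds.

Yes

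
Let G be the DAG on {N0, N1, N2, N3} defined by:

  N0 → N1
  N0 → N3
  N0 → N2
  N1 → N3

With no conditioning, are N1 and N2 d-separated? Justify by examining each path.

No

There are 2 undirected paths between N1 and N2; checking each against the conditioning set ∅:
Path 1: N1 → N3 ← N0 → N2
  N3 is a collider here and neither N3 nor any of its descendants is conditioned on, so the collider stays closed — the path is blocked at N3.
Path 2: N1 ← N0 → N2
  N0 is a fork and N0 is not conditioned on — no node blocks this path, so it is active.
At least one path is unblocked, so d-separation fails.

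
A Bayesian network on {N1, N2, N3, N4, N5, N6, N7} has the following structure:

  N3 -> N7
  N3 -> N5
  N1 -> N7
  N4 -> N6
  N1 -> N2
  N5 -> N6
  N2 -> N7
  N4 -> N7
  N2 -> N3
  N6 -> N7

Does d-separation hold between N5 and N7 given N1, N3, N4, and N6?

Enumerating the 5 paths from N5 to N7 and testing each for blocking by {N1, N3, N4, N6}:
Path 1: N5 → N6 ← N4 → N7
  N4 is a fork here and N4 is conditioned on, so the path is blocked at N4.
Path 2: N5 → N6 → N7
  N6 is a chain here and N6 is conditioned on, so the path is blocked at N6.
Path 3: N5 ← N3 ← N2 ← N1 → N7
  N3 is a chain here and N3 is conditioned on, so the path is blocked at N3.
Path 4: N5 ← N3 ← N2 → N7
  N3 is a chain here and N3 is conditioned on, so the path is blocked at N3.
Path 5: N5 ← N3 → N7
  N3 is a fork here and N3 is conditioned on, so the path is blocked at N3.
All paths are blocked; N5 ⊥ N7 | {N1, N3, N4, N6} holds.

Yes — N5 and N7 are d-separated given {N1, N3, N4, N6}.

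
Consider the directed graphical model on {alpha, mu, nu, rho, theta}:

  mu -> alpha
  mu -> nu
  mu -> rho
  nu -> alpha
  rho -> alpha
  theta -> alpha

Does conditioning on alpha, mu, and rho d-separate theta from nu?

We examine all 3 paths between theta and nu:
Path 1: theta → alpha ← rho ← mu → nu
  rho is a chain here and rho is conditioned on, so the path is blocked at rho.
Path 2: theta → alpha ← mu → nu
  mu is a fork here and mu is conditioned on, so the path is blocked at mu.
Path 3: theta → alpha ← nu
  alpha is a collider and alpha is conditioned on, which opens it — no node blocks this path, so it is active.
At least one path is unblocked, so d-separation fails.

No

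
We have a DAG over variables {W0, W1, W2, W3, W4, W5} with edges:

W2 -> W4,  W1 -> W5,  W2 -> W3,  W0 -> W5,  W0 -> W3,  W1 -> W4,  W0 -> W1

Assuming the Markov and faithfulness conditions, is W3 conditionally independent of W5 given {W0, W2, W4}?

Enumerating the 4 paths from W3 to W5 and testing each for blocking by {W0, W2, W4}:
  1. W3 ← W0 → W5 — W0:fork[blocks] ⇒ blocked
  2. W3 ← W0 → W1 → W5 — W0:fork[blocks]; W1:chain[open] ⇒ blocked
  3. W3 ← W2 → W4 ← W1 → W5 — W2:fork[blocks]; W4:collider[open]; W1:fork[open] ⇒ blocked
  4. W3 ← W2 → W4 ← W1 ← W0 → W5 — W2:fork[blocks]; W4:collider[open]; W1:chain[open]; W0:fork[blocks] ⇒ blocked
Every path is blocked, so W3 and W5 are d-separated given {W0, W2, W4}.

Yes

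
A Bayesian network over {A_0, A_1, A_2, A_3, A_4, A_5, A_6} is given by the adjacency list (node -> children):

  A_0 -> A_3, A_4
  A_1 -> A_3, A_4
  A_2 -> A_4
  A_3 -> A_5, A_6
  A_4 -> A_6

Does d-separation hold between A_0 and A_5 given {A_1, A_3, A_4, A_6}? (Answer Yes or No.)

Yes

3 paths connect A_0 and A_5; each must be blocked for d-separation to hold:
Path 1: A_0 → A_3 → A_5
  A_3 is a chain here and A_3 is conditioned on, so the path is blocked at A_3.
Path 2: A_0 → A_4 ← A_1 → A_3 → A_5
  A_1 is a fork here and A_1 is conditioned on, so the path is blocked at A_1.
Path 3: A_0 → A_4 → A_6 ← A_3 → A_5
  A_4 is a chain here and A_4 is conditioned on, so the path is blocked at A_4.
Every path is blocked, so A_0 and A_5 are d-separated given {A_1, A_3, A_4, A_6}.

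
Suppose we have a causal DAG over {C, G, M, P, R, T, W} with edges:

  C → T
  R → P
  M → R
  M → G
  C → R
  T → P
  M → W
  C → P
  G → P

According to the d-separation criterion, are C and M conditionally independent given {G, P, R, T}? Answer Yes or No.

Enumerating the 6 paths from C to M and testing each for blocking by {G, P, R, T}:
Path 1: C → R ← M
  R is a collider and R is conditioned on, which opens it — no node blocks this path, so it is active.
Path 2: C → R → P ← G ← M
  R is a chain here and R is conditioned on, so the path is blocked at R.
Path 3: C → T → P ← R ← M
  T is a chain here and T is conditioned on, so the path is blocked at T.
Path 4: C → T → P ← G ← M
  T is a chain here and T is conditioned on, so the path is blocked at T.
Path 5: C → P ← R ← M
  R is a chain here and R is conditioned on, so the path is blocked at R.
Path 6: C → P ← G ← M
  G is a chain here and G is conditioned on, so the path is blocked at G.
Since the path C → R ← M is active, C and M are not d-separated given {G, P, R, T}.

No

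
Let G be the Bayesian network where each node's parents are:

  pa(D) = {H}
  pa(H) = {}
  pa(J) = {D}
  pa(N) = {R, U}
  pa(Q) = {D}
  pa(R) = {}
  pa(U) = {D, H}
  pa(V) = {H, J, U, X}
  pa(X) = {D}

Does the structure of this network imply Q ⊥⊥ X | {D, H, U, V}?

Yes

6 paths connect Q and X; each must be blocked for d-separation to hold:
  1. Q ← D → U ← H → V ← X — D:fork[blocks]; U:collider[open]; H:fork[blocks]; V:collider[open] ⇒ blocked
  2. Q ← D → U → V ← X — D:fork[blocks]; U:chain[blocks]; V:collider[open] ⇒ blocked
  3. Q ← D ← H → U → V ← X — D:chain[blocks]; H:fork[blocks]; U:chain[blocks]; V:collider[open] ⇒ blocked
  4. Q ← D ← H → V ← X — D:chain[blocks]; H:fork[blocks]; V:collider[open] ⇒ blocked
  5. Q ← D → X — D:fork[blocks] ⇒ blocked
  6. Q ← D → J → V ← X — D:fork[blocks]; J:chain[open]; V:collider[open] ⇒ blocked
Every path is blocked, so Q and X are d-separated given {D, H, U, V}.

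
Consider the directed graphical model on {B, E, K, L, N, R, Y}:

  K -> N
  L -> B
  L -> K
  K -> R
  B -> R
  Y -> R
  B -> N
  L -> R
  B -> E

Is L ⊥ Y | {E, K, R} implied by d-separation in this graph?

No

Enumerating the 5 paths from L to Y and testing each for blocking by {E, K, R}:
Path 1: L → B → R ← Y
  B is a chain and B is not conditioned on; R is a collider and R is conditioned on, which opens it — no node blocks this path, so it is active.
Path 2: L → B → N ← K → R ← Y
  N is a collider here and neither N nor any of its descendants is conditioned on, so the collider stays closed — the path is blocked at N.
Path 3: L → R ← Y
  R is a collider and R is conditioned on, which opens it — no node blocks this path, so it is active.
Path 4: L → K → R ← Y
  K is a chain here and K is conditioned on, so the path is blocked at K.
Path 5: L → K → N ← B → R ← Y
  K is a chain here and K is conditioned on, so the path is blocked at K.
Since the path L → B → R ← Y is active, L and Y are not d-separated given {E, K, R}.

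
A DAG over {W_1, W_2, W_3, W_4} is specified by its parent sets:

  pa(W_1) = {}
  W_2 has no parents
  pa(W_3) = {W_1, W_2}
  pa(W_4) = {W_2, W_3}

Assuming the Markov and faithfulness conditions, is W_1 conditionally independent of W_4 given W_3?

We examine all 2 paths between W_1 and W_4:
Path 1: W_1 → W_3 → W_4
  W_3 is a chain here and W_3 is conditioned on, so the path is blocked at W_3.
Path 2: W_1 → W_3 ← W_2 → W_4
  W_3 is a collider and W_3 is conditioned on, which opens it; W_2 is a fork and W_2 is not conditioned on — no node blocks this path, so it is active.
At least one path is unblocked, so d-separation fails.

No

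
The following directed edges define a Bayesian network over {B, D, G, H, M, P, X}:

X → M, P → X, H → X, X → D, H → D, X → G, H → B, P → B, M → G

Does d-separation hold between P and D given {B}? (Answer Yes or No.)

No — P and D are not d-separated given {B}.

4 paths connect P and D; each must be blocked for d-separation to hold:
Path 1: P → X → D
  X is a chain and X is not conditioned on — no node blocks this path, so it is active.
Path 2: P → X ← H → D
  X is a collider here and neither X nor any of its descendants is conditioned on, so the collider stays closed — the path is blocked at X.
Path 3: P → B ← H → X → D
  B is a collider and B is conditioned on, which opens it; H is a fork and H is not conditioned on; X is a chain and X is not conditioned on — no node blocks this path, so it is active.
Path 4: P → B ← H → D
  B is a collider and B is conditioned on, which opens it; H is a fork and H is not conditioned on — no node blocks this path, so it is active.
Since the path P → X → D is active, P and D are not d-separated given {B}.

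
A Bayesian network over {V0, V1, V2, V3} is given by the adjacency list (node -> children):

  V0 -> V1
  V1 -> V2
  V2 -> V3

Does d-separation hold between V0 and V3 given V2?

Yes

There is one path between V0 and V3:
  1. V0 → V1 → V2 → V3 — V1:chain[open]; V2:chain[blocks] ⇒ blocked
All paths are blocked; V0 ⊥ V3 | {V2} holds.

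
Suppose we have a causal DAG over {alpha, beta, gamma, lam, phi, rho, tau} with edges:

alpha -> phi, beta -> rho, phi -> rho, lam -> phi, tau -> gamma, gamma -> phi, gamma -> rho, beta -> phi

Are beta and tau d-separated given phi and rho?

Enumerating the 4 paths from beta to tau and testing each for blocking by {phi, rho}:
Path 1: beta → phi ← gamma ← tau
  phi is a collider and phi is conditioned on, which opens it; gamma is a chain and gamma is not conditioned on — no node blocks this path, so it is active.
Path 2: beta → phi → rho ← gamma ← tau
  phi is a chain here and phi is conditioned on, so the path is blocked at phi.
Path 3: beta → rho ← phi ← gamma ← tau
  phi is a chain here and phi is conditioned on, so the path is blocked at phi.
Path 4: beta → rho ← gamma ← tau
  rho is a collider and rho is conditioned on, which opens it; gamma is a chain and gamma is not conditioned on — no node blocks this path, so it is active.
Because an active path exists, beta and tau are not d-separated.

No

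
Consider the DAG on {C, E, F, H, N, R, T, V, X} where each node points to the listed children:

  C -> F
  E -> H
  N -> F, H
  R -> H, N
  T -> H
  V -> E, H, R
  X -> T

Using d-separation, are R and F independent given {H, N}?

Yes

There are 4 undirected paths between R and F; checking each against the conditioning set {H, N}:
  1. R ← V → E → H ← N → F — V:fork[open]; E:chain[open]; H:collider[open]; N:fork[blocks] ⇒ blocked
  2. R ← V → H ← N → F — V:fork[open]; H:collider[open]; N:fork[blocks] ⇒ blocked
  3. R → N → F — N:chain[blocks] ⇒ blocked
  4. R → H ← N → F — H:collider[open]; N:fork[blocks] ⇒ blocked
All paths are blocked; R ⊥ F | {H, N} holds.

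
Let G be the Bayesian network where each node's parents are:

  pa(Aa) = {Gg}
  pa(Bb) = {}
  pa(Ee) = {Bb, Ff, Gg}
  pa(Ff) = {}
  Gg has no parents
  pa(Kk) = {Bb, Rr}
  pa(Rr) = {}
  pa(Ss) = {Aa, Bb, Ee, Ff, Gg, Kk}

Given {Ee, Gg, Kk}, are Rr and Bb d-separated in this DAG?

We examine all 6 paths between Rr and Bb:
Path 1: Rr → Kk ← Bb
  Kk is a collider and Kk is conditioned on, which opens it — no node blocks this path, so it is active.
Path 2: Rr → Kk → Ss ← Bb
  Kk is a chain here and Kk is conditioned on, so the path is blocked at Kk.
Path 3: Rr → Kk → Ss ← Ee ← Bb
  Kk is a chain here and Kk is conditioned on, so the path is blocked at Kk.
Path 4: Rr → Kk → Ss ← Aa ← Gg → Ee ← Bb
  Kk is a chain here and Kk is conditioned on, so the path is blocked at Kk.
Path 5: Rr → Kk → Ss ← Ff → Ee ← Bb
  Kk is a chain here and Kk is conditioned on, so the path is blocked at Kk.
Path 6: Rr → Kk → Ss ← Gg → Ee ← Bb
  Kk is a chain here and Kk is conditioned on, so the path is blocked at Kk.
Since the path Rr → Kk ← Bb is active, Rr and Bb are not d-separated given {Ee, Gg, Kk}.

No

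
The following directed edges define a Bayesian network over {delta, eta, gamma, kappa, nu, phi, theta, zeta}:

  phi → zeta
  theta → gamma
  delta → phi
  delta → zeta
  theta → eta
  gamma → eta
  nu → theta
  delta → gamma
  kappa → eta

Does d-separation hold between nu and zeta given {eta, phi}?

No

We examine all 4 paths between nu and zeta:
  1. nu → theta → eta ← gamma ← delta → phi → zeta — theta:chain[open]; eta:collider[open]; gamma:chain[open]; delta:fork[open]; phi:chain[blocks] ⇒ blocked
  2. nu → theta → eta ← gamma ← delta → zeta — theta:chain[open]; eta:collider[open]; gamma:chain[open]; delta:fork[open] ⇒ active
  3. nu → theta → gamma ← delta → phi → zeta — theta:chain[open]; gamma:collider[open]; delta:fork[open]; phi:chain[blocks] ⇒ blocked
  4. nu → theta → gamma ← delta → zeta — theta:chain[open]; gamma:collider[open]; delta:fork[open] ⇒ active
Since the path nu → theta → eta ← gamma ← delta → zeta is active, nu and zeta are not d-separated given {eta, phi}.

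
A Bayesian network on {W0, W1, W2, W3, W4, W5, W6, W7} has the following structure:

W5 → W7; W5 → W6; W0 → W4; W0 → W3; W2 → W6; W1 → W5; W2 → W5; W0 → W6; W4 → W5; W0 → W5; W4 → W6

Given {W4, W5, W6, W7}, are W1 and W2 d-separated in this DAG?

No

6 paths connect W1 and W2; each must be blocked for d-separation to hold:
Path 1: W1 → W5 ← W4 ← W0 → W6 ← W2
  W4 is a chain here and W4 is conditioned on, so the path is blocked at W4.
Path 2: W1 → W5 ← W4 → W6 ← W2
  W4 is a fork here and W4 is conditioned on, so the path is blocked at W4.
Path 3: W1 → W5 ← W0 → W4 → W6 ← W2
  W4 is a chain here and W4 is conditioned on, so the path is blocked at W4.
Path 4: W1 → W5 ← W0 → W6 ← W2
  W5 is a collider and W5 is conditioned on, which opens it; W0 is a fork and W0 is not conditioned on; W6 is a collider and W6 is conditioned on, which opens it — no node blocks this path, so it is active.
Path 5: W1 → W5 ← W2
  W5 is a collider and W5 is conditioned on, which opens it — no node blocks this path, so it is active.
Path 6: W1 → W5 → W6 ← W2
  W5 is a chain here and W5 is conditioned on, so the path is blocked at W5.
Because an active path exists, W1 and W2 are not d-separated.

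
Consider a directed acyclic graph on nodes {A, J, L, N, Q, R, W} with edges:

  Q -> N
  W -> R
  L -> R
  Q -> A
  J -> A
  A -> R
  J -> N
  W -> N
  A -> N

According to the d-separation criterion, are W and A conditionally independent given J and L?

Enumerating the 4 paths from W to A and testing each for blocking by {J, L}:
  1. W → R ← A — R:collider[blocks] ⇒ blocked
  2. W → N ← J → A — N:collider[blocks]; J:fork[blocks] ⇒ blocked
  3. W → N ← A — N:collider[blocks] ⇒ blocked
  4. W → N ← Q → A — N:collider[blocks]; Q:fork[open] ⇒ blocked
Every path is blocked, so W and A are d-separated given {J, L}.

Yes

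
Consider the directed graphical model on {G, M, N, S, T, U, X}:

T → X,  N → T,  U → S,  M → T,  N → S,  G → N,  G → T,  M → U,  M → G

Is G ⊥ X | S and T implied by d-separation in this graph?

Yes — G and X are d-separated given {S, T}.

5 paths connect G and X; each must be blocked for d-separation to hold:
Path 1: G → N → S ← U ← M → T → X
  T is a chain here and T is conditioned on, so the path is blocked at T.
Path 2: G → N → T → X
  T is a chain here and T is conditioned on, so the path is blocked at T.
Path 3: G → T → X
  T is a chain here and T is conditioned on, so the path is blocked at T.
Path 4: G ← M → U → S ← N → T → X
  T is a chain here and T is conditioned on, so the path is blocked at T.
Path 5: G ← M → T → X
  T is a chain here and T is conditioned on, so the path is blocked at T.
All paths are blocked; G ⊥ X | {S, T} holds.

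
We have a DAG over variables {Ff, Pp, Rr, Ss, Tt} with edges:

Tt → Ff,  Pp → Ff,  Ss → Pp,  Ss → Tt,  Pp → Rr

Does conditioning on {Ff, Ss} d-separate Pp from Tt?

No

We examine all 2 paths between Pp and Tt:
  1. Pp ← Ss → Tt — Ss:fork[blocks] ⇒ blocked
  2. Pp → Ff ← Tt — Ff:collider[open] ⇒ active
Because an active path exists, Pp and Tt are not d-separated.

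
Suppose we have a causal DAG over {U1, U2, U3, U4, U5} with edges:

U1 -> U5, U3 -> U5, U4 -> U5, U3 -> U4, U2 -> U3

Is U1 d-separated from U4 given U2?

2 paths connect U1 and U4; each must be blocked for d-separation to hold:
  1. U1 → U5 ← U3 → U4 — U5:collider[blocks]; U3:fork[open] ⇒ blocked
  2. U1 → U5 ← U4 — U5:collider[blocks] ⇒ blocked
All paths are blocked; U1 ⊥ U4 | {U2} holds.

Yes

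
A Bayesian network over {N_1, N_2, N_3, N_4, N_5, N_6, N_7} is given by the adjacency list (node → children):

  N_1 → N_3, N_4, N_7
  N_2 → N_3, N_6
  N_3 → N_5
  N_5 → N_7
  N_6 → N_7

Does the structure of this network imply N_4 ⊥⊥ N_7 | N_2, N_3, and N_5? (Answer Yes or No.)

No — N_4 and N_7 are not d-separated given {N_2, N_3, N_5}.

There are 3 undirected paths between N_4 and N_7; checking each against the conditioning set {N_2, N_3, N_5}:
  1. N_4 ← N_1 → N_3 ← N_2 → N_6 → N_7 — N_1:fork[open]; N_3:collider[open]; N_2:fork[blocks]; N_6:chain[open] ⇒ blocked
  2. N_4 ← N_1 → N_3 → N_5 → N_7 — N_1:fork[open]; N_3:chain[blocks]; N_5:chain[blocks] ⇒ blocked
  3. N_4 ← N_1 → N_7 — N_1:fork[open] ⇒ active
At least one path is unblocked, so d-separation fails.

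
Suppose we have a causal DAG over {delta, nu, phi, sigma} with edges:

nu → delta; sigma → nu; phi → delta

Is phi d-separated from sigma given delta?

There is one path between phi and sigma:
Path 1: phi → delta ← nu ← sigma
  delta is a collider and delta is conditioned on, which opens it; nu is a chain and nu is not conditioned on — no node blocks this path, so it is active.
At least one path is unblocked, so d-separation fails.

No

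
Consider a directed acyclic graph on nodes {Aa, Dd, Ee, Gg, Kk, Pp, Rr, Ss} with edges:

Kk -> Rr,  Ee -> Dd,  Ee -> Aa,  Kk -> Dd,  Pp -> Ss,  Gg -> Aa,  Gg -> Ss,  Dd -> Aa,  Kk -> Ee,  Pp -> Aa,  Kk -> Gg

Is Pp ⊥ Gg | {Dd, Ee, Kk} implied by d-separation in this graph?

Yes — Pp and Gg are d-separated given {Dd, Ee, Kk}.

There are 6 undirected paths between Pp and Gg; checking each against the conditioning set {Dd, Ee, Kk}:
Path 1: Pp → Aa ← Gg
  Aa is a collider here and neither Aa nor any of its descendants is conditioned on, so the collider stays closed — the path is blocked at Aa.
Path 2: Pp → Aa ← Ee → Dd ← Kk → Gg
  Aa is a collider here and neither Aa nor any of its descendants is conditioned on, so the collider stays closed — the path is blocked at Aa.
Path 3: Pp → Aa ← Ee ← Kk → Gg
  Aa is a collider here and neither Aa nor any of its descendants is conditioned on, so the collider stays closed — the path is blocked at Aa.
Path 4: Pp → Aa ← Dd ← Ee ← Kk → Gg
  Aa is a collider here and neither Aa nor any of its descendants is conditioned on, so the collider stays closed — the path is blocked at Aa.
Path 5: Pp → Aa ← Dd ← Kk → Gg
  Aa is a collider here and neither Aa nor any of its descendants is conditioned on, so the collider stays closed — the path is blocked at Aa.
Path 6: Pp → Ss ← Gg
  Ss is a collider here and neither Ss nor any of its descendants is conditioned on, so the collider stays closed — the path is blocked at Ss.
All paths are blocked; Pp ⊥ Gg | {Dd, Ee, Kk} holds.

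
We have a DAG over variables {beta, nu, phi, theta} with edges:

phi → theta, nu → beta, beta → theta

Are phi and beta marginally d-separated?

There is one path between phi and beta:
Path 1: phi → theta ← beta
  theta is a collider here and neither theta nor any of its descendants is conditioned on, so the collider stays closed — the path is blocked at theta.
Since every path is blocked, d-separation holds.

Yes — phi and beta are d-separated given ∅.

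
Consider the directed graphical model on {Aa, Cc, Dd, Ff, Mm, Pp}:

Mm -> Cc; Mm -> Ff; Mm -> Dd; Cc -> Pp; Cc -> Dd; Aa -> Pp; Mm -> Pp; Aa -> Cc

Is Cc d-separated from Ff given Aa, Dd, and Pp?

4 paths connect Cc and Ff; each must be blocked for d-separation to hold:
Path 1: Cc ← Aa → Pp ← Mm → Ff
  Aa is a fork here and Aa is conditioned on, so the path is blocked at Aa.
Path 2: Cc ← Mm → Ff
  Mm is a fork and Mm is not conditioned on — no node blocks this path, so it is active.
Path 3: Cc → Dd ← Mm → Ff
  Dd is a collider and Dd is conditioned on, which opens it; Mm is a fork and Mm is not conditioned on — no node blocks this path, so it is active.
Path 4: Cc → Pp ← Mm → Ff
  Pp is a collider and Pp is conditioned on, which opens it; Mm is a fork and Mm is not conditioned on — no node blocks this path, so it is active.
Because an active path exists, Cc and Ff are not d-separated.

No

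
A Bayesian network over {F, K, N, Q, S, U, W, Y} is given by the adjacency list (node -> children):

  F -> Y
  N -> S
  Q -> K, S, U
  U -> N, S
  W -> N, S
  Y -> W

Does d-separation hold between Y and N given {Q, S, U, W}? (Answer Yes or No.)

We examine all 4 paths between Y and N:
  1. Y → W → N — W:chain[blocks] ⇒ blocked
  2. Y → W → S ← N — W:chain[blocks]; S:collider[open] ⇒ blocked
  3. Y → W → S ← Q → U → N — W:chain[blocks]; S:collider[open]; Q:fork[blocks]; U:chain[blocks] ⇒ blocked
  4. Y → W → S ← U → N — W:chain[blocks]; S:collider[open]; U:fork[blocks] ⇒ blocked
Since every path is blocked, d-separation holds.

Yes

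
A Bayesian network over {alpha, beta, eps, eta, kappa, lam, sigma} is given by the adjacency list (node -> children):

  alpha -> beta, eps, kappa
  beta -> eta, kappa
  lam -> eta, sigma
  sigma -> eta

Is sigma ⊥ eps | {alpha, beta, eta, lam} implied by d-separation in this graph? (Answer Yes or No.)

Enumerating the 4 paths from sigma to eps and testing each for blocking by {alpha, beta, eta, lam}:
  1. sigma → eta ← beta → kappa ← alpha → eps — eta:collider[open]; beta:fork[blocks]; kappa:collider[blocks]; alpha:fork[blocks] ⇒ blocked
  2. sigma → eta ← beta ← alpha → eps — eta:collider[open]; beta:chain[blocks]; alpha:fork[blocks] ⇒ blocked
  3. sigma ← lam → eta ← beta → kappa ← alpha → eps — lam:fork[blocks]; eta:collider[open]; beta:fork[blocks]; kappa:collider[blocks]; alpha:fork[blocks] ⇒ blocked
  4. sigma ← lam → eta ← beta ← alpha → eps — lam:fork[blocks]; eta:collider[open]; beta:chain[blocks]; alpha:fork[blocks] ⇒ blocked
Every path is blocked, so sigma and eps are d-separated given {alpha, beta, eta, lam}.

Yes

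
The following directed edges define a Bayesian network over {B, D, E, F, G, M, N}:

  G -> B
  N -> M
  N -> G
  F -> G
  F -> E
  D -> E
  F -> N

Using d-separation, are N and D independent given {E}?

No — N and D are not d-separated given {E}.

We examine all 2 paths between N and D:
  1. N ← F → E ← D — F:fork[open]; E:collider[open] ⇒ active
  2. N → G ← F → E ← D — G:collider[blocks]; F:fork[open]; E:collider[open] ⇒ blocked
Since the path N ← F → E ← D is active, N and D are not d-separated given {E}.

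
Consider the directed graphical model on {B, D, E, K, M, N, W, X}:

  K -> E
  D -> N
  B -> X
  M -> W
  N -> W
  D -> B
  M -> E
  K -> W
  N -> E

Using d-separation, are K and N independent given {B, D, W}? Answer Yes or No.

We examine all 4 paths between K and N:
Path 1: K → W ← M → E ← N
  E is a collider here and neither E nor any of its descendants is conditioned on, so the collider stays closed — the path is blocked at E.
Path 2: K → W ← N
  W is a collider and W is conditioned on, which opens it — no node blocks this path, so it is active.
Path 3: K → E ← M → W ← N
  E is a collider here and neither E nor any of its descendants is conditioned on, so the collider stays closed — the path is blocked at E.
Path 4: K → E ← N
  E is a collider here and neither E nor any of its descendants is conditioned on, so the collider stays closed — the path is blocked at E.
Since the path K → W ← N is active, K and N are not d-separated given {B, D, W}.

No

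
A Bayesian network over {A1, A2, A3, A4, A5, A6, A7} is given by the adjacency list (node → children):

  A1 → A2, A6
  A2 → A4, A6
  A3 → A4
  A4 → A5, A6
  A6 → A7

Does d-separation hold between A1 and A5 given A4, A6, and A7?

4 paths connect A1 and A5; each must be blocked for d-separation to hold:
Path 1: A1 → A2 → A6 ← A4 → A5
  A4 is a fork here and A4 is conditioned on, so the path is blocked at A4.
Path 2: A1 → A2 → A4 → A5
  A4 is a chain here and A4 is conditioned on, so the path is blocked at A4.
Path 3: A1 → A6 ← A2 → A4 → A5
  A4 is a chain here and A4 is conditioned on, so the path is blocked at A4.
Path 4: A1 → A6 ← A4 → A5
  A4 is a fork here and A4 is conditioned on, so the path is blocked at A4.
Every path is blocked, so A1 and A5 are d-separated given {A4, A6, A7}.

Yes — A1 and A5 are d-separated given {A4, A6, A7}.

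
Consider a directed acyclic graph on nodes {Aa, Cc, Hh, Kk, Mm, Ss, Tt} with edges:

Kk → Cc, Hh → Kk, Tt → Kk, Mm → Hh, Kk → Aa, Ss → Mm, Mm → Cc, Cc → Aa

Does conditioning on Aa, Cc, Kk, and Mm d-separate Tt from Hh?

There are 3 undirected paths between Tt and Hh; checking each against the conditioning set {Aa, Cc, Kk, Mm}:
Path 1: Tt → Kk → Aa ← Cc ← Mm → Hh
  Kk is a chain here and Kk is conditioned on, so the path is blocked at Kk.
Path 2: Tt → Kk ← Hh
  Kk is a collider and Kk is conditioned on, which opens it — no node blocks this path, so it is active.
Path 3: Tt → Kk → Cc ← Mm → Hh
  Kk is a chain here and Kk is conditioned on, so the path is blocked at Kk.
Because an active path exists, Tt and Hh are not d-separated.

No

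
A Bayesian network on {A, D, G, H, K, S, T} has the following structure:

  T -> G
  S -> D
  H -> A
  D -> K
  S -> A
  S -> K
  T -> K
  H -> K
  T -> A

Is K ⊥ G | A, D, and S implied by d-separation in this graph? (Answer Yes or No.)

No

We examine all 4 paths between K and G:
  1. K ← H → A ← T → G — H:fork[open]; A:collider[open]; T:fork[open] ⇒ active
  2. K ← T → G — T:fork[open] ⇒ active
  3. K ← D ← S → A ← T → G — D:chain[blocks]; S:fork[blocks]; A:collider[open]; T:fork[open] ⇒ blocked
  4. K ← S → A ← T → G — S:fork[blocks]; A:collider[open]; T:fork[open] ⇒ blocked
Because an active path exists, K and G are not d-separated.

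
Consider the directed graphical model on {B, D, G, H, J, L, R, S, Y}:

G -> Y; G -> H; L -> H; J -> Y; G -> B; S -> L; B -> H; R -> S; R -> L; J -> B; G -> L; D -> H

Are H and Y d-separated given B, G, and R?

Yes

There are 6 undirected paths between H and Y; checking each against the conditioning set {B, G, R}:
  1. H ← G → B ← J → Y — G:fork[blocks]; B:collider[open]; J:fork[open] ⇒ blocked
  2. H ← G → Y — G:fork[blocks] ⇒ blocked
  3. H ← L ← G → B ← J → Y — L:chain[open]; G:fork[blocks]; B:collider[open]; J:fork[open] ⇒ blocked
  4. H ← L ← G → Y — L:chain[open]; G:fork[blocks] ⇒ blocked
  5. H ← B ← G → Y — B:chain[blocks]; G:fork[blocks] ⇒ blocked
  6. H ← B ← J → Y — B:chain[blocks]; J:fork[open] ⇒ blocked
Every path is blocked, so H and Y are d-separated given {B, G, R}.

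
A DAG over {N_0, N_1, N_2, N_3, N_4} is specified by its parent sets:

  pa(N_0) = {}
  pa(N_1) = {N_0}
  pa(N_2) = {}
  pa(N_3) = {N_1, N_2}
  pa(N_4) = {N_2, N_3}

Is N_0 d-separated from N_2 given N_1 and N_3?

Yes — N_0 and N_2 are d-separated given {N_1, N_3}.

We examine all 2 paths between N_0 and N_2:
  1. N_0 → N_1 → N_3 ← N_2 — N_1:chain[blocks]; N_3:collider[open] ⇒ blocked
  2. N_0 → N_1 → N_3 → N_4 ← N_2 — N_1:chain[blocks]; N_3:chain[blocks]; N_4:collider[blocks] ⇒ blocked
All paths are blocked; N_0 ⊥ N_2 | {N_1, N_3} holds.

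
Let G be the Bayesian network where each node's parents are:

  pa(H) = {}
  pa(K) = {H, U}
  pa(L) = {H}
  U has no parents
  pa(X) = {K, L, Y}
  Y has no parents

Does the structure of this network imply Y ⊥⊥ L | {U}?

2 paths connect Y and L; each must be blocked for d-separation to hold:
Path 1: Y → X ← K ← H → L
  X is a collider here and neither X nor any of its descendants is conditioned on, so the collider stays closed — the path is blocked at X.
Path 2: Y → X ← L
  X is a collider here and neither X nor any of its descendants is conditioned on, so the collider stays closed — the path is blocked at X.
All paths are blocked; Y ⊥ L | {U} holds.

Yes — Y and L are d-separated given {U}.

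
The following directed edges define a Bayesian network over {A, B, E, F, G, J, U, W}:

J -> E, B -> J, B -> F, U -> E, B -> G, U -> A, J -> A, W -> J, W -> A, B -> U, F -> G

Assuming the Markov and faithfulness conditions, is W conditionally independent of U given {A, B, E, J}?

Enumerating the 6 paths from W to U and testing each for blocking by {A, B, E, J}:
  1. W → A ← J ← B → U — A:collider[open]; J:chain[blocks]; B:fork[blocks] ⇒ blocked
  2. W → A ← J → E ← U — A:collider[open]; J:fork[blocks]; E:collider[open] ⇒ blocked
  3. W → A ← U — A:collider[open] ⇒ active
  4. W → J → A ← U — J:chain[blocks]; A:collider[open] ⇒ blocked
  5. W → J ← B → U — J:collider[open]; B:fork[blocks] ⇒ blocked
  6. W → J → E ← U — J:chain[blocks]; E:collider[open] ⇒ blocked
At least one path is unblocked, so d-separation fails.

No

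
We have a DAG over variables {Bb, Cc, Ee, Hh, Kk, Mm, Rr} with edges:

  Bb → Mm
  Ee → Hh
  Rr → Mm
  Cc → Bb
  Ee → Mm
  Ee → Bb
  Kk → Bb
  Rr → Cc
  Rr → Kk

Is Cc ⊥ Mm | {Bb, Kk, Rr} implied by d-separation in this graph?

No

We examine all 6 paths between Cc and Mm:
Path 1: Cc → Bb → Mm
  Bb is a chain here and Bb is conditioned on, so the path is blocked at Bb.
Path 2: Cc → Bb ← Kk ← Rr → Mm
  Kk is a chain here and Kk is conditioned on, so the path is blocked at Kk.
Path 3: Cc → Bb ← Ee → Mm
  Bb is a collider and Bb is conditioned on, which opens it; Ee is a fork and Ee is not conditioned on — no node blocks this path, so it is active.
Path 4: Cc ← Rr → Mm
  Rr is a fork here and Rr is conditioned on, so the path is blocked at Rr.
Path 5: Cc ← Rr → Kk → Bb → Mm
  Rr is a fork here and Rr is conditioned on, so the path is blocked at Rr.
Path 6: Cc ← Rr → Kk → Bb ← Ee → Mm
  Rr is a fork here and Rr is conditioned on, so the path is blocked at Rr.
Because an active path exists, Cc and Mm are not d-separated.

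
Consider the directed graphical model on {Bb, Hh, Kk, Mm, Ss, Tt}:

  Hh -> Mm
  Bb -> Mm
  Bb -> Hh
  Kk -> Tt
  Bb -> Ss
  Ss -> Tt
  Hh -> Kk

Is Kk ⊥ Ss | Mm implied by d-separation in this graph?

We examine all 3 paths between Kk and Ss:
Path 1: Kk ← Hh → Mm ← Bb → Ss
  Hh is a fork and Hh is not conditioned on; Mm is a collider and Mm is conditioned on, which opens it; Bb is a fork and Bb is not conditioned on — no node blocks this path, so it is active.
Path 2: Kk ← Hh ← Bb → Ss
  Hh is a chain and Hh is not conditioned on; Bb is a fork and Bb is not conditioned on — no node blocks this path, so it is active.
Path 3: Kk → Tt ← Ss
  Tt is a collider here and neither Tt nor any of its descendants is conditioned on, so the collider stays closed — the path is blocked at Tt.
Since the path Kk ← Hh → Mm ← Bb → Ss is active, Kk and Ss are not d-separated given {Mm}.

No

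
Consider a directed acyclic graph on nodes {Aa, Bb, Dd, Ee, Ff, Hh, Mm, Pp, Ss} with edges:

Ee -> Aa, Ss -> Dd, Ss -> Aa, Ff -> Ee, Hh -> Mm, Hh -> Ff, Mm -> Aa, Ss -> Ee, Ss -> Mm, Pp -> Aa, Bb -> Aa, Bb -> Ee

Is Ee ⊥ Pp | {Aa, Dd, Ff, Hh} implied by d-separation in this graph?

There are 6 undirected paths between Ee and Pp; checking each against the conditioning set {Aa, Dd, Ff, Hh}:
  1. Ee ← Ss → Mm → Aa ← Pp — Ss:fork[open]; Mm:chain[open]; Aa:collider[open] ⇒ active
  2. Ee ← Ss → Aa ← Pp — Ss:fork[open]; Aa:collider[open] ⇒ active
  3. Ee ← Ff ← Hh → Mm ← Ss → Aa ← Pp — Ff:chain[blocks]; Hh:fork[blocks]; Mm:collider[open]; Ss:fork[open]; Aa:collider[open] ⇒ blocked
  4. Ee ← Ff ← Hh → Mm → Aa ← Pp — Ff:chain[blocks]; Hh:fork[blocks]; Mm:chain[open]; Aa:collider[open] ⇒ blocked
  5. Ee → Aa ← Pp — Aa:collider[open] ⇒ active
  6. Ee ← Bb → Aa ← Pp — Bb:fork[open]; Aa:collider[open] ⇒ active
Since the path Ee ← Ss → Mm → Aa ← Pp is active, Ee and Pp are not d-separated given {Aa, Dd, Ff, Hh}.

No — Ee and Pp are not d-separated given {Aa, Dd, Ff, Hh}.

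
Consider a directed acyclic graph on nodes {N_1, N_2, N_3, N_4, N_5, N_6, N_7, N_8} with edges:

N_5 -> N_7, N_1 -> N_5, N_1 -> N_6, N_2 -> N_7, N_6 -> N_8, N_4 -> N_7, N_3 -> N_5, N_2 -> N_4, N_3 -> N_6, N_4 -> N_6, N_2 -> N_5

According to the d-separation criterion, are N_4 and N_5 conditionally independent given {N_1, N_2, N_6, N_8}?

No

6 paths connect N_4 and N_5; each must be blocked for d-separation to hold:
Path 1: N_4 → N_6 ← N_3 → N_5
  N_6 is a collider and N_6 is conditioned on, which opens it; N_3 is a fork and N_3 is not conditioned on — no node blocks this path, so it is active.
Path 2: N_4 → N_6 ← N_1 → N_5
  N_1 is a fork here and N_1 is conditioned on, so the path is blocked at N_1.
Path 3: N_4 → N_7 ← N_2 → N_5
  N_7 is a collider here and neither N_7 nor any of its descendants is conditioned on, so the collider stays closed — the path is blocked at N_7.
Path 4: N_4 → N_7 ← N_5
  N_7 is a collider here and neither N_7 nor any of its descendants is conditioned on, so the collider stays closed — the path is blocked at N_7.
Path 5: N_4 ← N_2 → N_7 ← N_5
  N_2 is a fork here and N_2 is conditioned on, so the path is blocked at N_2.
Path 6: N_4 ← N_2 → N_5
  N_2 is a fork here and N_2 is conditioned on, so the path is blocked at N_2.
At least one path is unblocked, so d-separation fails.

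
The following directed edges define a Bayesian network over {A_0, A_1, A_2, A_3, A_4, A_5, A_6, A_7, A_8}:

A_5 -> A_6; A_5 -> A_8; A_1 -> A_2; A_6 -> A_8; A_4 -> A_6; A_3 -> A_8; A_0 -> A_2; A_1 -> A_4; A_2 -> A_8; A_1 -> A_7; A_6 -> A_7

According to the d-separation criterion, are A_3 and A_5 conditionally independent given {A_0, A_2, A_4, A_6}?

4 paths connect A_3 and A_5; each must be blocked for d-separation to hold:
Path 1: A_3 → A_8 ← A_6 ← A_5
  A_8 is a collider here and neither A_8 nor any of its descendants is conditioned on, so the collider stays closed — the path is blocked at A_8.
Path 2: A_3 → A_8 ← A_2 ← A_1 → A_4 → A_6 ← A_5
  A_8 is a collider here and neither A_8 nor any of its descendants is conditioned on, so the collider stays closed — the path is blocked at A_8.
Path 3: A_3 → A_8 ← A_2 ← A_1 → A_7 ← A_6 ← A_5
  A_8 is a collider here and neither A_8 nor any of its descendants is conditioned on, so the collider stays closed — the path is blocked at A_8.
Path 4: A_3 → A_8 ← A_5
  A_8 is a collider here and neither A_8 nor any of its descendants is conditioned on, so the collider stays closed — the path is blocked at A_8.
Since every path is blocked, d-separation holds.

Yes — A_3 and A_5 are d-separated given {A_0, A_2, A_4, A_6}.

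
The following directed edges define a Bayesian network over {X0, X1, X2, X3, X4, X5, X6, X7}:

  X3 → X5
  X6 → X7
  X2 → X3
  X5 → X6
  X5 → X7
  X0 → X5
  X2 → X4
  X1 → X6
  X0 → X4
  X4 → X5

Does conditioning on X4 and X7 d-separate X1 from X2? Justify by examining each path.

There are 6 undirected paths between X1 and X2; checking each against the conditioning set {X4, X7}:
Path 1: X1 → X6 ← X5 ← X3 ← X2
  X6 is a collider and its descendant X7 is conditioned on, which opens it; X5 is a chain and X5 is not conditioned on; X3 is a chain and X3 is not conditioned on — no node blocks this path, so it is active.
Path 2: X1 → X6 ← X5 ← X0 → X4 ← X2
  X6 is a collider and its descendant X7 is conditioned on, which opens it; X5 is a chain and X5 is not conditioned on; X0 is a fork and X0 is not conditioned on; X4 is a collider and X4 is conditioned on, which opens it — no node blocks this path, so it is active.
Path 3: X1 → X6 ← X5 ← X4 ← X2
  X4 is a chain here and X4 is conditioned on, so the path is blocked at X4.
Path 4: X1 → X6 → X7 ← X5 ← X3 ← X2
  X6 is a chain and X6 is not conditioned on; X7 is a collider and X7 is conditioned on, which opens it; X5 is a chain and X5 is not conditioned on; X3 is a chain and X3 is not conditioned on — no node blocks this path, so it is active.
Path 5: X1 → X6 → X7 ← X5 ← X0 → X4 ← X2
  X6 is a chain and X6 is not conditioned on; X7 is a collider and X7 is conditioned on, which opens it; X5 is a chain and X5 is not conditioned on; X0 is a fork and X0 is not conditioned on; X4 is a collider and X4 is conditioned on, which opens it — no node blocks this path, so it is active.
Path 6: X1 → X6 → X7 ← X5 ← X4 ← X2
  X4 is a chain here and X4 is conditioned on, so the path is blocked at X4.
Since the path X1 → X6 ← X5 ← X3 ← X2 is active, X1 and X2 are not d-separated given {X4, X7}.

No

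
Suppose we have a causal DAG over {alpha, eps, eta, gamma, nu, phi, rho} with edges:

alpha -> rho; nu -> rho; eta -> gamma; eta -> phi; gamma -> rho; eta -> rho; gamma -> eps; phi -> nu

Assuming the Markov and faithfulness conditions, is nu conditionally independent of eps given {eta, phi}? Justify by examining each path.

4 paths connect nu and eps; each must be blocked for d-separation to hold:
Path 1: nu → rho ← gamma → eps
  rho is a collider here and neither rho nor any of its descendants is conditioned on, so the collider stays closed — the path is blocked at rho.
Path 2: nu → rho ← eta → gamma → eps
  rho is a collider here and neither rho nor any of its descendants is conditioned on, so the collider stays closed — the path is blocked at rho.
Path 3: nu ← phi ← eta → gamma → eps
  phi is a chain here and phi is conditioned on, so the path is blocked at phi.
Path 4: nu ← phi ← eta → rho ← gamma → eps
  phi is a chain here and phi is conditioned on, so the path is blocked at phi.
All paths are blocked; nu ⊥ eps | {eta, phi} holds.

Yes — nu and eps are d-separated given {eta, phi}.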